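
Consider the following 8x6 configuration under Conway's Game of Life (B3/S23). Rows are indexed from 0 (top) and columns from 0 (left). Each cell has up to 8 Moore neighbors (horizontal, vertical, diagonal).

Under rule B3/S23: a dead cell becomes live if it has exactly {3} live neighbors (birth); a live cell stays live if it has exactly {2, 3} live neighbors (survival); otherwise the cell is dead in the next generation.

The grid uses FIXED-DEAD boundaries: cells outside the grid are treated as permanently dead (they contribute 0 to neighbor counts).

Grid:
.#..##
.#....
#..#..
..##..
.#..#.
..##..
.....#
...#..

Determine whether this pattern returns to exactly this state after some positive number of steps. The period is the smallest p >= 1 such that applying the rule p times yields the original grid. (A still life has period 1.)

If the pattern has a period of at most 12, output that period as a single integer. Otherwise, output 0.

Answer: 0

Derivation:
Simulating and comparing each generation to the original:
Gen 0 (original, given above): 14 live cells
Gen 1: 18 live cells, differs from original
Gen 2: 15 live cells, differs from original
Gen 3: 20 live cells, differs from original
Gen 4: 15 live cells, differs from original
Gen 5: 17 live cells, differs from original
Gen 6: 7 live cells, differs from original
Gen 7: 3 live cells, differs from original
Gen 8: 2 live cells, differs from original
Gen 9: 0 live cells, differs from original
Gen 10: 0 live cells, differs from original
Gen 11: 0 live cells, differs from original
Gen 12: 0 live cells, differs from original
No period found within 12 steps.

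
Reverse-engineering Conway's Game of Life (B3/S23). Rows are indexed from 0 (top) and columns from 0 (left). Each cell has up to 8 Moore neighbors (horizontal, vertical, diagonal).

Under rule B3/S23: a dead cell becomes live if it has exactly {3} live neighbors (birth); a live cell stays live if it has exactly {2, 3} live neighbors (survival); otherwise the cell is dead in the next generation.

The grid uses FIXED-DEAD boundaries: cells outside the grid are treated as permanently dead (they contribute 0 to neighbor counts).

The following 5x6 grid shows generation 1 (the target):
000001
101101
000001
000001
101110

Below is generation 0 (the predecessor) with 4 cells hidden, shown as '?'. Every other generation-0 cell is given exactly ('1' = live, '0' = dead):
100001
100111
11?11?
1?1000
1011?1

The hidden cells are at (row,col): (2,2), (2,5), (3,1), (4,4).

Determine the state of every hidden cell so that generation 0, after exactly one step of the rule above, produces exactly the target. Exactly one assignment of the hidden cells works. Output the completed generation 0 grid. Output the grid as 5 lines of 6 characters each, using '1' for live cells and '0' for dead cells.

Hidden generation-0 cells (in order): (2,2), (2,5), (3,1), (4,4).
A hidden cell only influences target cells in its own 3x3 neighborhood. Try each of the 2^4 = 16 assignments, step the completed generation 0 forward once under B3/S23, and compare with the target:
  (2,2)=0 (2,5)=0 (3,1)=0 (4,4)=0 -> step gives (2,0)='1' but target has '0' -> reject
  (2,2)=0 (2,5)=0 (3,1)=0 (4,4)=1 -> step gives (2,0)='1' but target has '0' -> reject
  (2,2)=0 (2,5)=0 (3,1)=1 (4,4)=0 -> step gives (3,5)='0' but target has '1' -> reject
  (2,2)=0 (2,5)=0 (3,1)=1 (4,4)=1 -> step reproduces the target at every cell -> ACCEPT
  (2,2)=0 (2,5)=1 (3,1)=0 (4,4)=0 -> step gives (1,5)='0' but target has '1' -> reject
  (2,2)=0 (2,5)=1 (3,1)=0 (4,4)=1 -> step gives (1,5)='0' but target has '1' -> reject
  (2,2)=0 (2,5)=1 (3,1)=1 (4,4)=0 -> step gives (1,5)='0' but target has '1' -> reject
  (2,2)=0 (2,5)=1 (3,1)=1 (4,4)=1 -> step gives (1,5)='0' but target has '1' -> reject
  (2,2)=1 (2,5)=0 (3,1)=0 (4,4)=0 -> step gives (1,2)='0' but target has '1' -> reject
  (2,2)=1 (2,5)=0 (3,1)=0 (4,4)=1 -> step gives (1,2)='0' but target has '1' -> reject
  (2,2)=1 (2,5)=0 (3,1)=1 (4,4)=0 -> step gives (1,2)='0' but target has '1' -> reject
  (2,2)=1 (2,5)=0 (3,1)=1 (4,4)=1 -> step gives (1,2)='0' but target has '1' -> reject
  (2,2)=1 (2,5)=1 (3,1)=0 (4,4)=0 -> step gives (1,2)='0' but target has '1' -> reject
  (2,2)=1 (2,5)=1 (3,1)=0 (4,4)=1 -> step gives (1,2)='0' but target has '1' -> reject
  (2,2)=1 (2,5)=1 (3,1)=1 (4,4)=0 -> step gives (1,2)='0' but target has '1' -> reject
  (2,2)=1 (2,5)=1 (3,1)=1 (4,4)=1 -> step gives (1,2)='0' but target has '1' -> reject
Unique solution: (2,2)=dead, (2,5)=dead, (3,1)=live, (4,4)=live.
Check: live-neighbor counts of every cell in the completed generation 0:
121242
343353
455443
465653
253321
Applying B3/S23 to generation 0 with these counts gives:
000001
101101
000001
000001
101110
which matches the target exactly.

Answer: 100001
100111
110110
111000
101111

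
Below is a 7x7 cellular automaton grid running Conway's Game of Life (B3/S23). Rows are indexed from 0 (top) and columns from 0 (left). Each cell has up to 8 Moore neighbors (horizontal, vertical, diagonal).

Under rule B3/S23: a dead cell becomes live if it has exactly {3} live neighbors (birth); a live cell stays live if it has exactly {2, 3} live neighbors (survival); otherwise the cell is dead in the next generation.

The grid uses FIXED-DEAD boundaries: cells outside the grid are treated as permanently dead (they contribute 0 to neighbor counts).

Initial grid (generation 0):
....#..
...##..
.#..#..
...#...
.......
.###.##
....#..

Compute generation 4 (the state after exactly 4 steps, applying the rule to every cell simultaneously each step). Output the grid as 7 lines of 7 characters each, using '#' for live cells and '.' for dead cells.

Simulating step by step:
Generation 0 (given above): 12 live cells
Generation 1: 17 live cells
...##..
...###.
..#.#..
.......
...##..
..####.
..####.
Generation 2: 11 live cells
...#.#.
..#..#.
....##.
....#..
..#..#.
.......
..#..#.
Generation 3: 9 live cells
....#..
...#.##
...###.
...##..
.......
.......
.......
Generation 4: 8 live cells
(generation 4 grid is the final answer)

Answer: ....##.
...#..#
..#...#
...#.#.
.......
.......
.......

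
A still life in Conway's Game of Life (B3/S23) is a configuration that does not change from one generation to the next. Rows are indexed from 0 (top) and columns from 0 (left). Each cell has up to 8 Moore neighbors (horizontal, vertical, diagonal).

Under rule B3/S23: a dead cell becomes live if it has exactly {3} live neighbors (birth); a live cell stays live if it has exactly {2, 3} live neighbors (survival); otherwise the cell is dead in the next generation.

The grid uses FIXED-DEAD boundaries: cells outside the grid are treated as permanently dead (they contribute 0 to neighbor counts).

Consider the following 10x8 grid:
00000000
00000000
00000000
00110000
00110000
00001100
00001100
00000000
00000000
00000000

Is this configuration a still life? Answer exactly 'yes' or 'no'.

Answer: no

Derivation:
Compute generation 1 and compare to generation 0 (given above):
Generation 1:
00000000
00000000
00000000
00110000
00100000
00000100
00001100
00000000
00000000
00000000
Cell (4,3) differs: gen0=1 vs gen1=0 -> NOT a still life.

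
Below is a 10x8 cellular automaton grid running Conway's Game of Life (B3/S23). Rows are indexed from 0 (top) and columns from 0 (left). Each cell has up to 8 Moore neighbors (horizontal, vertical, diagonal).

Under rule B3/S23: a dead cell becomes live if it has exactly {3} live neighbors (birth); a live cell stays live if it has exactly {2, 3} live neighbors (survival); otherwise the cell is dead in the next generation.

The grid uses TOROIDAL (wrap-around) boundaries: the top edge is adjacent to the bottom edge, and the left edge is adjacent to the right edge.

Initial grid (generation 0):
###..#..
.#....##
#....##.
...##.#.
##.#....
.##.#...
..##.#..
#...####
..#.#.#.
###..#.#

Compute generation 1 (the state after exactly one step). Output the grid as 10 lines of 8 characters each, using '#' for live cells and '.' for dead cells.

Answer: .....#..
..#.....
#...#...
#####.#.
##...#..
#...#...
#.#....#
.##....#
..#.#...
....##.#

Derivation:
Simulating step by step:
Generation 0 (given above): 35 live cells
Generation 1: 26 live cells
(generation 1 grid is the final answer)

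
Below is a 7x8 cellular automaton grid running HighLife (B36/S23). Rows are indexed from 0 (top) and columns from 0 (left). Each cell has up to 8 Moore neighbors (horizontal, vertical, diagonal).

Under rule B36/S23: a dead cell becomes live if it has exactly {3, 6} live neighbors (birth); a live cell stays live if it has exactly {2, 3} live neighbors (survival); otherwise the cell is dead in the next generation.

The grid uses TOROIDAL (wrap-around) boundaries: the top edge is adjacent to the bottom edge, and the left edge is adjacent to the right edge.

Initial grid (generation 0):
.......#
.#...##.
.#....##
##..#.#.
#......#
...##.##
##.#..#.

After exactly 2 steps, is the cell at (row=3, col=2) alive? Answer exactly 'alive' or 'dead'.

Answer: dead

Derivation:
Simulating step by step:
Generation 0 (given above): 21 live cells
Generation 1: 26 live cells
.##..#.#
.....#..
.##.....
.#...###
.#.##...
.######.
#.#####.
Generation 2: 24 live cells
###....#
#.....#.
###..#..
.#.####.
.##..#.#
#.....##
##......

Cell (3,2) at generation 2: 0 -> dead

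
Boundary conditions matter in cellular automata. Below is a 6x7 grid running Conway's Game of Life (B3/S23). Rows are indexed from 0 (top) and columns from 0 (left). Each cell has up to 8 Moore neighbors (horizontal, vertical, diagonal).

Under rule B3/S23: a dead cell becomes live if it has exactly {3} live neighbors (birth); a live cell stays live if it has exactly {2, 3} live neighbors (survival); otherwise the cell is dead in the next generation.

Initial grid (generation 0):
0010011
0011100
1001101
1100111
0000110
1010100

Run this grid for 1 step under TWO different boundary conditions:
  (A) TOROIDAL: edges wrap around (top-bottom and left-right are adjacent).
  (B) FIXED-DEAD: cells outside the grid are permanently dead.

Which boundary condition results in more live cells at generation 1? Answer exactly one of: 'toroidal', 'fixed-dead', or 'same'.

Answer: fixed-dead

Derivation:
Under TOROIDAL boundary, generation 1:
0010011
1110000
0000000
0100000
0000000
0100100
Population = 9

Under FIXED-DEAD boundary, generation 1:
0010110
0110001
1000001
1100001
1000001
0001110
Population = 16

Comparison: toroidal=9, fixed-dead=16 -> fixed-dead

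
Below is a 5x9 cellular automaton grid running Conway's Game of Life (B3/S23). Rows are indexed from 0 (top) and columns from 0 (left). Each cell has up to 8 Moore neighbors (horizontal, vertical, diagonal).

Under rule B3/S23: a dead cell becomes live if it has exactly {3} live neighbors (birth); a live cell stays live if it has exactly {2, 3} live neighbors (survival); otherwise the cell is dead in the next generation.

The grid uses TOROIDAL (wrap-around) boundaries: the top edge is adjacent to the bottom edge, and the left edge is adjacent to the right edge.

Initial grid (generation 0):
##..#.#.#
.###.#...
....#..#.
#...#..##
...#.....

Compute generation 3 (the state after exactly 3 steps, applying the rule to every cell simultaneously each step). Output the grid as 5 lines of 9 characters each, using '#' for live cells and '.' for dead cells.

Simulating step by step:
Generation 0 (given above): 16 live cells
Generation 1: 26 live cells
##..##...
.###.####
###.####.
...##..##
.#.###...
Generation 2: 7 live cells
.......##
.........
.........
.......##
.#....#.#
Generation 3: 7 live cells
(generation 3 grid is the final answer)

Answer: #......##
.........
.........
#......##
......#..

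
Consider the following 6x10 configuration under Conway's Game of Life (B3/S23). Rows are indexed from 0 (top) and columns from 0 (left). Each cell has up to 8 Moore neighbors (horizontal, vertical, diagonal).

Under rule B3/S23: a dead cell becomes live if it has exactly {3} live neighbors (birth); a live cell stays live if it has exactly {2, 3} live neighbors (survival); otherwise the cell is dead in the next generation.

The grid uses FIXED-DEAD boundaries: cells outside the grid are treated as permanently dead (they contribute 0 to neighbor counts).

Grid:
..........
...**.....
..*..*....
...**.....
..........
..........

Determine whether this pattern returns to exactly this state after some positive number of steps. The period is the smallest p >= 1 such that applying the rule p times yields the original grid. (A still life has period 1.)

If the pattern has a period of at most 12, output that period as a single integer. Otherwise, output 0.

Simulating and comparing each generation to the original:
Gen 0 (original, given above): 6 live cells
Gen 1: 6 live cells, MATCHES original -> period = 1

Answer: 1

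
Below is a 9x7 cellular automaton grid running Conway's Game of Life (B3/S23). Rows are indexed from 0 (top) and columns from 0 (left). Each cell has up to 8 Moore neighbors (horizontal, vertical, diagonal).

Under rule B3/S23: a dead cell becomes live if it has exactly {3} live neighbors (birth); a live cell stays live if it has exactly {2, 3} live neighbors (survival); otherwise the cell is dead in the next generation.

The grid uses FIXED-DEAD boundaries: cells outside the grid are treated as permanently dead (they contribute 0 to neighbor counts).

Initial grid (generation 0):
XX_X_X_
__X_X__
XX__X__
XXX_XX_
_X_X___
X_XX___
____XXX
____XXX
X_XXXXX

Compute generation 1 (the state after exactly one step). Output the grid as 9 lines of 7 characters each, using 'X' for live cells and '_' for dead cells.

Simulating step by step:
Generation 0 (given above): 31 live cells
Generation 1: 18 live cells
(generation 1 grid is the final answer)

Answer: _XXXX__
__X_XX_
X___X__
____XX_
_______
_XXX_X_
______X
_______
___X__X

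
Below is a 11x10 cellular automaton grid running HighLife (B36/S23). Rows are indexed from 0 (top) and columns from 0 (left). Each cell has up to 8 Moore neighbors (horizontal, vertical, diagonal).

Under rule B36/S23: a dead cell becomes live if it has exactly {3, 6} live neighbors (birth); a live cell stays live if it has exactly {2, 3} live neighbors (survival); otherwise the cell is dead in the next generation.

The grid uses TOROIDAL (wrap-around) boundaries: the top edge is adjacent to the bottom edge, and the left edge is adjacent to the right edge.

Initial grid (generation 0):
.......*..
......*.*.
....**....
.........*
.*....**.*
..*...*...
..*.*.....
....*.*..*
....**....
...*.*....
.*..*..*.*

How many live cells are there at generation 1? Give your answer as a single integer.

Answer: 29

Derivation:
Simulating step by step:
Generation 0 (given above): 25 live cells
Generation 1: 29 live cells
......**..
.....***..
.....*....
*....**.*.
*.....***.
.***.***..
..........
....*.....
...*..*...
...*.**...
....*.*.*.
Population at generation 1: 29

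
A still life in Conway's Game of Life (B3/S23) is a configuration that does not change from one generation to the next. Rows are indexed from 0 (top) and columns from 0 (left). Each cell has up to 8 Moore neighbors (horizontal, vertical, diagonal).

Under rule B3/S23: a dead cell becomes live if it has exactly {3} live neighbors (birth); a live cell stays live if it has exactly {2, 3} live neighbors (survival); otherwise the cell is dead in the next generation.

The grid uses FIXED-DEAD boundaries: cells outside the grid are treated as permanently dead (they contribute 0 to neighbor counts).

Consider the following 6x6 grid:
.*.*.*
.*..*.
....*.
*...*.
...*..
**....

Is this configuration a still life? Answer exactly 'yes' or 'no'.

Answer: no

Derivation:
Compute generation 1 and compare to generation 0 (given above):
Generation 1:
..*.*.
..****
...***
...**.
**....
......
Cell (0,1) differs: gen0=1 vs gen1=0 -> NOT a still life.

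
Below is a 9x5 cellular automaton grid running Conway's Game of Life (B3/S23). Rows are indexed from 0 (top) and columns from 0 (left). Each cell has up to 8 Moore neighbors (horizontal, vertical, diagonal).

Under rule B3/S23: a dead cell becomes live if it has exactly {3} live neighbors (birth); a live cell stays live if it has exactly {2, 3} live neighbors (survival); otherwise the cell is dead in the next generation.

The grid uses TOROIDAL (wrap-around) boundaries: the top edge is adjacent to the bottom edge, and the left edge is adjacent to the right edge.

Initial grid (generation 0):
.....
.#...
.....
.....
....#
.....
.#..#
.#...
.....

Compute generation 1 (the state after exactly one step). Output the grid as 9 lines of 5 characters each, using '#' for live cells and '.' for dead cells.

Answer: .....
.....
.....
.....
.....
#....
#....
#....
.....

Derivation:
Simulating step by step:
Generation 0 (given above): 5 live cells
Generation 1: 3 live cells
(generation 1 grid is the final answer)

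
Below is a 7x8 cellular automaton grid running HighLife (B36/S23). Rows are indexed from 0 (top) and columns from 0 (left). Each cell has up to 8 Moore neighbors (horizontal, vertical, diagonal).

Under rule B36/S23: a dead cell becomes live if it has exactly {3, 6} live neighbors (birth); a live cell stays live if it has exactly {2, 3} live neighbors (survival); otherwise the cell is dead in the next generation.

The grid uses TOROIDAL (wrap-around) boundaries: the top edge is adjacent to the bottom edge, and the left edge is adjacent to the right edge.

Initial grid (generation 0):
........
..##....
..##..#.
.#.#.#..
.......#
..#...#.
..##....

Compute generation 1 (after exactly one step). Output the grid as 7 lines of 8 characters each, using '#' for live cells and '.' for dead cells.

Answer: ........
..##....
.#......
...##.#.
..#...#.
..##....
..##....

Derivation:
Simulating step by step:
Generation 0 (given above): 13 live cells
Generation 1: 12 live cells
(generation 1 grid is the final answer)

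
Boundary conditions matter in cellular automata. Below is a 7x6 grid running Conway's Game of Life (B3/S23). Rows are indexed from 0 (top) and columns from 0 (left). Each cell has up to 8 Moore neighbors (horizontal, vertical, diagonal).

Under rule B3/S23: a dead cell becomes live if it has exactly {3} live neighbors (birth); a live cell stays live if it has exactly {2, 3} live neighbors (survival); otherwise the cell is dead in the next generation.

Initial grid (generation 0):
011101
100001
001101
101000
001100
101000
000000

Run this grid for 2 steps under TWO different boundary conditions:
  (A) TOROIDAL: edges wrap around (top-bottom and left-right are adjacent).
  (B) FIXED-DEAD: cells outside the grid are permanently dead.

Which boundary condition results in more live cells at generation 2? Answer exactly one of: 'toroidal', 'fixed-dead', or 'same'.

Answer: toroidal

Derivation:
Under TOROIDAL boundary, generation 2:
011111
010000
000101
000001
010010
010010
100001
Population = 15

Under FIXED-DEAD boundary, generation 2:
000000
010001
000111
000010
010010
010100
001000
Population = 11

Comparison: toroidal=15, fixed-dead=11 -> toroidal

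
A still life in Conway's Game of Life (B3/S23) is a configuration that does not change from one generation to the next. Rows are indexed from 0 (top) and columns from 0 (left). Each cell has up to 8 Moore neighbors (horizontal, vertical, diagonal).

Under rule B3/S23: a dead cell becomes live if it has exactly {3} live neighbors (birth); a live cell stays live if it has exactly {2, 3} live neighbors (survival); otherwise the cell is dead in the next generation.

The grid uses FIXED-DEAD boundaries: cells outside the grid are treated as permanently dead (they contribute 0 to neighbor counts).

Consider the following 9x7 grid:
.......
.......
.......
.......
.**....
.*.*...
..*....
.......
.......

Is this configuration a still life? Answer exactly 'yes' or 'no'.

Compute generation 1 and compare to generation 0 (given above):
Generation 1:
.......
.......
.......
.......
.**....
.*.*...
..*....
.......
.......
The grids are IDENTICAL -> still life.

Answer: yes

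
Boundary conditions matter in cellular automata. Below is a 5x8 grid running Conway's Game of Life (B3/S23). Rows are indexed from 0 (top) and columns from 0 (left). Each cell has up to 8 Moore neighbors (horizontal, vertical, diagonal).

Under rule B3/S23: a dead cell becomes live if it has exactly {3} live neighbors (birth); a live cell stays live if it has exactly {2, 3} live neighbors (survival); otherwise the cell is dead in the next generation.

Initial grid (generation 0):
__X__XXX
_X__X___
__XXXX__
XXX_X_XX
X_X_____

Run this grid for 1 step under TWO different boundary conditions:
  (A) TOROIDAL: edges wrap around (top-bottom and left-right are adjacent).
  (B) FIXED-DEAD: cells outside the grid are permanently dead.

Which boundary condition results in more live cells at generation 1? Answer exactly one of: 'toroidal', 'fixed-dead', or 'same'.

Under TOROIDAL boundary, generation 1:
X_XX_XXX
_X______
______XX
X___X_XX
__X_____
Population = 14

Under FIXED-DEAD boundary, generation 1:
_____XX_
_X______
X_____X_
X___X_X_
X_XX____
Population = 11

Comparison: toroidal=14, fixed-dead=11 -> toroidal

Answer: toroidal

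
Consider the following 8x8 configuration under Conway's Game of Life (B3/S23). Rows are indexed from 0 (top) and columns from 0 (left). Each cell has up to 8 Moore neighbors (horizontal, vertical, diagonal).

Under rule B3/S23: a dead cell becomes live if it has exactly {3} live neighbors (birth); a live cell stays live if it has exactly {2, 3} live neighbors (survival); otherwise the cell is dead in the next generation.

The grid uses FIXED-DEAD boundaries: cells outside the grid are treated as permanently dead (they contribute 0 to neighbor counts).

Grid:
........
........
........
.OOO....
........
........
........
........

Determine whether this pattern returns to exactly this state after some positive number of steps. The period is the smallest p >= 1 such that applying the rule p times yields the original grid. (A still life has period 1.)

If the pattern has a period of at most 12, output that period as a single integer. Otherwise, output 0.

Answer: 2

Derivation:
Simulating and comparing each generation to the original:
Gen 0 (original, given above): 3 live cells
Gen 1: 3 live cells, differs from original
Gen 2: 3 live cells, MATCHES original -> period = 2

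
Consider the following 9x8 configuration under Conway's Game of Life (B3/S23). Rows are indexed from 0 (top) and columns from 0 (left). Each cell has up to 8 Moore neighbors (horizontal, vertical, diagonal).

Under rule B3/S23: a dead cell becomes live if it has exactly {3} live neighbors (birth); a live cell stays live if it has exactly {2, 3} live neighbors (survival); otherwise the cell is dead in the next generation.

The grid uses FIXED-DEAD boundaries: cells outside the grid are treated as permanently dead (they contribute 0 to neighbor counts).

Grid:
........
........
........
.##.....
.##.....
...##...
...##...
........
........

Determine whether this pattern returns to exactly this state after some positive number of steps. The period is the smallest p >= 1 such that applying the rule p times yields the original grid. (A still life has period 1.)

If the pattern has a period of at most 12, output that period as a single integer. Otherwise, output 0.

Answer: 2

Derivation:
Simulating and comparing each generation to the original:
Gen 0 (original, given above): 8 live cells
Gen 1: 6 live cells, differs from original
Gen 2: 8 live cells, MATCHES original -> period = 2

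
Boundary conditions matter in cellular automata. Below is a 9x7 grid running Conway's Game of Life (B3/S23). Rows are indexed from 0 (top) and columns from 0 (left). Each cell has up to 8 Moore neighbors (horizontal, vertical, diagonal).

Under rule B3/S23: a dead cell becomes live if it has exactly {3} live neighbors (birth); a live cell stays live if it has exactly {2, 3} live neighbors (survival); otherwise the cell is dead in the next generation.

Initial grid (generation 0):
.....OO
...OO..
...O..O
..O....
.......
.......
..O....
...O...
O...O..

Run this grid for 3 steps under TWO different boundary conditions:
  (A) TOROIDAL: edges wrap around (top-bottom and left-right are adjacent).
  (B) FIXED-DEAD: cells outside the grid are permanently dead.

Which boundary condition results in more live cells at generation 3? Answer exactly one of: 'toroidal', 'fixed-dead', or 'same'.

Answer: toroidal

Derivation:
Under TOROIDAL boundary, generation 3:
O.....O
...OOOO
...OOO.
...OO..
.......
.......
.......
....OO.
...O.OO
Population = 16

Under FIXED-DEAD boundary, generation 3:
...OO..
..O....
..O.O..
...OO..
.......
.......
.......
.......
.......
Population = 7

Comparison: toroidal=16, fixed-dead=7 -> toroidal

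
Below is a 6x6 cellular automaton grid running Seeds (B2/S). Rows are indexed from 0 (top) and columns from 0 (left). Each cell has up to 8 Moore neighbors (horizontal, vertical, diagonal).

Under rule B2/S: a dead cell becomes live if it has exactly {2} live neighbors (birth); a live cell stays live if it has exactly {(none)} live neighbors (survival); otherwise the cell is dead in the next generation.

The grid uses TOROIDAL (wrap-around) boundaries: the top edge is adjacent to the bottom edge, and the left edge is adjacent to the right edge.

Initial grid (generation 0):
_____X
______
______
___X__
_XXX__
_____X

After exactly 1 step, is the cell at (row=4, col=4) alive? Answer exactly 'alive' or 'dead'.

Simulating step by step:
Generation 0 (given above): 6 live cells
Generation 1: 7 live cells
X___X_
______
______
_X__X_
X_____
_X_X__

Cell (4,4) at generation 1: 0 -> dead

Answer: dead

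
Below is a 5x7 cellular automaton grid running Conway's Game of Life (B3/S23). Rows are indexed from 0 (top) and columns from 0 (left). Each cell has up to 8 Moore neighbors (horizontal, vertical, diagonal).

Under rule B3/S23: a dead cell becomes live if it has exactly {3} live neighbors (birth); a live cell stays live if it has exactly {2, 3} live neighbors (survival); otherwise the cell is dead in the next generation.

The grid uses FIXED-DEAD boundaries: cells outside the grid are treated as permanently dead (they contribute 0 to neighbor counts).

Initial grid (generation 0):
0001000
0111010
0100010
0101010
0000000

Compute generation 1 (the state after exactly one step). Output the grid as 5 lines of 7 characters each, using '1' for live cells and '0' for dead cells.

Answer: 0001100
0101000
1101011
0010100
0000000

Derivation:
Simulating step by step:
Generation 0 (given above): 10 live cells
Generation 1: 11 live cells
(generation 1 grid is the final answer)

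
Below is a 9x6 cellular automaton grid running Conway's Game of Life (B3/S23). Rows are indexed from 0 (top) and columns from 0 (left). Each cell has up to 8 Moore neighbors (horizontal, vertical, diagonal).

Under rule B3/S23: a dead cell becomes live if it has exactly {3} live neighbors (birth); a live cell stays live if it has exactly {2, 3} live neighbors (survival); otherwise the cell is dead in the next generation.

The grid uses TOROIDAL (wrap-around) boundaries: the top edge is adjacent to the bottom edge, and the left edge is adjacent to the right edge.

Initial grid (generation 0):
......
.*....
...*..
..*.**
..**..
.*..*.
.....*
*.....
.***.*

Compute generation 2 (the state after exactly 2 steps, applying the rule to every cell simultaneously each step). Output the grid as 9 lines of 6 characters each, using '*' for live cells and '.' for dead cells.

Simulating step by step:
Generation 0 (given above): 15 live cells
Generation 1: 23 live cells
**....
......
..***.
..*.*.
.**..*
..***.
*....*
***.**
***...
Generation 2: 18 live cells
(generation 2 grid is the final answer)

Answer: *.*...
.***..
..*.*.
....**
.*...*
..***.
......
..***.
...*..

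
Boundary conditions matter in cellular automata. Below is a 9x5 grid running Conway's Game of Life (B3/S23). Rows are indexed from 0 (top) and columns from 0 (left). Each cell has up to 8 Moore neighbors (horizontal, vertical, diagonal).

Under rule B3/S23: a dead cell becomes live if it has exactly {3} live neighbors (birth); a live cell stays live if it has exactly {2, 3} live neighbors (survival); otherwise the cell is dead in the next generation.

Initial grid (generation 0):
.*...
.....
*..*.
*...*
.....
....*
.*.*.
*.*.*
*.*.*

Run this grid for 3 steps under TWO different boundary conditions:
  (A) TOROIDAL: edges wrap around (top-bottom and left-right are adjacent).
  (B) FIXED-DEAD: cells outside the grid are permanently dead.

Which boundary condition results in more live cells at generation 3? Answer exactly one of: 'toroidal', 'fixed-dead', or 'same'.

Answer: fixed-dead

Derivation:
Under TOROIDAL boundary, generation 3:
.....
.....
....*
.*...
.....
.....
.....
....*
*.*.*
Population = 6

Under FIXED-DEAD boundary, generation 3:
.....
.....
.....
.....
.....
.***.
.*..*
.**..
.....
Population = 7

Comparison: toroidal=6, fixed-dead=7 -> fixed-dead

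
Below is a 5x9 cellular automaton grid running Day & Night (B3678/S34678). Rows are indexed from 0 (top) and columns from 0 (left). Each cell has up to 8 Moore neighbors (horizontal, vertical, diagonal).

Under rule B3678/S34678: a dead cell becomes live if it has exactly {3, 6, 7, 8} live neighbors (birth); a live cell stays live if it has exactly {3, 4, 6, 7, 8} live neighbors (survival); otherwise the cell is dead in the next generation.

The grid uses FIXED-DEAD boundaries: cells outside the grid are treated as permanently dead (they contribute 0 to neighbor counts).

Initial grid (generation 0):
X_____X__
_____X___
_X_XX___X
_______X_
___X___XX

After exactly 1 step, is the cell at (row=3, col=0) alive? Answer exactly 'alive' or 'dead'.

Answer: dead

Derivation:
Simulating step by step:
Generation 0 (given above): 11 live cells
Generation 1: 5 live cells
_________
____X____
_________
__XXX__X_
_________

Cell (3,0) at generation 1: 0 -> dead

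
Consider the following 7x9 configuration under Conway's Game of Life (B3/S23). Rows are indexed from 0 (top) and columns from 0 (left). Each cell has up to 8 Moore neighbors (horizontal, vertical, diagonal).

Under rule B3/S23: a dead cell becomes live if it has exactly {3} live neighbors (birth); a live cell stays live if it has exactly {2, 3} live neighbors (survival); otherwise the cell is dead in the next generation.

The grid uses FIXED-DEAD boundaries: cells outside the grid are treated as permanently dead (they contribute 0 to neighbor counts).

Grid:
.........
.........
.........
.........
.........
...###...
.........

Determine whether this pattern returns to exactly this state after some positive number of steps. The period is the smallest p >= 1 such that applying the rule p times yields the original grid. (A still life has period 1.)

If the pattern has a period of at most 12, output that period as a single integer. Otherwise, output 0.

Simulating and comparing each generation to the original:
Gen 0 (original, given above): 3 live cells
Gen 1: 3 live cells, differs from original
Gen 2: 3 live cells, MATCHES original -> period = 2

Answer: 2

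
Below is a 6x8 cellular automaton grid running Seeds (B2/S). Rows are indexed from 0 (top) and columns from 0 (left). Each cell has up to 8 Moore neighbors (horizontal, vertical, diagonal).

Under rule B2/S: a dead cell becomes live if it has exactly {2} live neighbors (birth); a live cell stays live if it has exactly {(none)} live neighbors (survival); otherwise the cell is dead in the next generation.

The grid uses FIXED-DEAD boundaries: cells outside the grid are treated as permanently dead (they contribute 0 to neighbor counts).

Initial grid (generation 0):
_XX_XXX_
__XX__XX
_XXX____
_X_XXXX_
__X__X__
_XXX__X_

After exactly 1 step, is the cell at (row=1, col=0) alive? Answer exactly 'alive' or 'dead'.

Answer: alive

Derivation:
Simulating step by step:
Generation 0 (given above): 23 live cells
Generation 1: 7 live cells
________
X_______
X_______
X_______
X______X
____XX__

Cell (1,0) at generation 1: 1 -> alive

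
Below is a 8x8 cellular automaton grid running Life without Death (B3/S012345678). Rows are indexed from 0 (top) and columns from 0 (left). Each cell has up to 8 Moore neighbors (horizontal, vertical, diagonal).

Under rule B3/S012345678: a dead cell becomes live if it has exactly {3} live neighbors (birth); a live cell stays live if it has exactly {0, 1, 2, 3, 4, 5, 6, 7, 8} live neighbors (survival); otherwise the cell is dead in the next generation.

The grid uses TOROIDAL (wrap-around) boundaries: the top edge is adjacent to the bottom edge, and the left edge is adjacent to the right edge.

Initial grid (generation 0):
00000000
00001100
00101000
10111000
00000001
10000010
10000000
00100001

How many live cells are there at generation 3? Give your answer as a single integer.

Answer: 38

Derivation:
Simulating step by step:
Generation 0 (given above): 14 live cells
Generation 1: 21 live cells
00000000
00011100
01101000
11111000
11010001
10000010
11000000
00100001
Generation 2: 30 live cells
00011000
00111100
11101000
11111001
11011001
10100010
11000000
11100001
Generation 3: 38 live cells
10011100
00111100
11101001
11111101
11011111
10110010
11000000
11110001
Population at generation 3: 38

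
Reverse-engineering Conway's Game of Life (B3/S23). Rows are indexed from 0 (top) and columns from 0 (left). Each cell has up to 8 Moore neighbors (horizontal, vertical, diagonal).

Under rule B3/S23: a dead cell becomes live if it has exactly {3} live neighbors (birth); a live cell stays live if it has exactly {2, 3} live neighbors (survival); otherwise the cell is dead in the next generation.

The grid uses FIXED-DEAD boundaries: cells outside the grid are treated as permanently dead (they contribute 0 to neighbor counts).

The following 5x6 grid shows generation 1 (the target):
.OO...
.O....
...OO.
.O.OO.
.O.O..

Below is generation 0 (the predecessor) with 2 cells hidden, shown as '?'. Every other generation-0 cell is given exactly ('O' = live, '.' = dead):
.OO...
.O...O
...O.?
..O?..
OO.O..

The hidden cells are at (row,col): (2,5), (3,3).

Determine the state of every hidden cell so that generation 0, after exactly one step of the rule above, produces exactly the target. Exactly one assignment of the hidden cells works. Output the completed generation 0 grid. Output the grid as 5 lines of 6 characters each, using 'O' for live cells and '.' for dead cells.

Answer: .OO...
.O...O
...O..
..OO..
OO.O..

Derivation:
Hidden generation-0 cells (in order): (2,5), (3,3).
A hidden cell only influences target cells in its own 3x3 neighborhood. Try each of the 2^2 = 4 assignments, step the completed generation 0 forward once under B3/S23, and compare with the target:
  (2,5)=. (3,3)=. -> step gives (2,2)='O' but target has '.' -> reject
  (2,5)=. (3,3)=O -> step reproduces the target at every cell -> ACCEPT
  (2,5)=O (3,3)=. -> step gives (1,4)='O' but target has '.' -> reject
  (2,5)=O (3,3)=O -> step gives (1,4)='O' but target has '.' -> reject
Unique solution: (2,5)=dead, (3,3)=live.
Check: live-neighbor counts of every cell in the completed generation 0:
222111
224220
124231
234330
124220
Applying B3/S23 to generation 0 with these counts gives:
.OO...
.O....
...OO.
.O.OO.
.O.O..
which matches the target exactly.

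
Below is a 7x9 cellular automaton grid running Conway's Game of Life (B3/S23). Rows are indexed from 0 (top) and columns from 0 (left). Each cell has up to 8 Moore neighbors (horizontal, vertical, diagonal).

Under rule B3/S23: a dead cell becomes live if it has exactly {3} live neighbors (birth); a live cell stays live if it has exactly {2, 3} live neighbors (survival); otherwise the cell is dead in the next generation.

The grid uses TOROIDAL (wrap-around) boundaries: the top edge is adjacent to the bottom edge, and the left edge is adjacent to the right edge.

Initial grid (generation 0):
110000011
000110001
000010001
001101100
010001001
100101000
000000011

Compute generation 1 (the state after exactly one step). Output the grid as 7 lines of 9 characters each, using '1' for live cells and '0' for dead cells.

Simulating step by step:
Generation 0 (given above): 21 live cells
Generation 1: 21 live cells
(generation 1 grid is the final answer)

Answer: 000000000
000110000
001000010
101101110
110101000
100010110
010000110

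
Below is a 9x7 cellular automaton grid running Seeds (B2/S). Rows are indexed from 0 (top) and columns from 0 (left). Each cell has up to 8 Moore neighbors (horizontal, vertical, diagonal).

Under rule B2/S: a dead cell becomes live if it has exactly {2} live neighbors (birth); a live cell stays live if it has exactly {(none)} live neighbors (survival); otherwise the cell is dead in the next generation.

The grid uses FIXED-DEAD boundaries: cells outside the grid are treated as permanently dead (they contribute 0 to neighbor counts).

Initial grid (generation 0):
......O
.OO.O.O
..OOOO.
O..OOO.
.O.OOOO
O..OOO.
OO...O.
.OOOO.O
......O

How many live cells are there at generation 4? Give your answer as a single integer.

Simulating step by step:
Generation 0 (given above): 31 live cells
Generation 1: 6 live cells
.OOO...
.......
O......
.......
.......
.......
.......
.......
.O..O..
Generation 2: 2 live cells
.......
O..O...
.......
.......
.......
.......
.......
.......
.......
Generation 3: 0 live cells
.......
.......
.......
.......
.......
.......
.......
.......
.......
Generation 4: 0 live cells
.......
.......
.......
.......
.......
.......
.......
.......
.......
Population at generation 4: 0

Answer: 0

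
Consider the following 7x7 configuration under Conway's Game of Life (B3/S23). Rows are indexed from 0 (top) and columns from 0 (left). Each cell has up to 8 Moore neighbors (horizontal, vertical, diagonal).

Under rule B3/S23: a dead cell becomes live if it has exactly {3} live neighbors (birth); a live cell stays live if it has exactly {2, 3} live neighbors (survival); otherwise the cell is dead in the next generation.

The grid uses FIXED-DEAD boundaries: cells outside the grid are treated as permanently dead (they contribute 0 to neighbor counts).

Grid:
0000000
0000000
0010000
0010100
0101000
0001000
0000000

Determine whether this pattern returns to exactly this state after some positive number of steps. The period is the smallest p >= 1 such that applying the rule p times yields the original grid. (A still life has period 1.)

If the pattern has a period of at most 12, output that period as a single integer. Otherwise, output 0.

Simulating and comparing each generation to the original:
Gen 0 (original, given above): 6 live cells
Gen 1: 6 live cells, differs from original
Gen 2: 6 live cells, MATCHES original -> period = 2

Answer: 2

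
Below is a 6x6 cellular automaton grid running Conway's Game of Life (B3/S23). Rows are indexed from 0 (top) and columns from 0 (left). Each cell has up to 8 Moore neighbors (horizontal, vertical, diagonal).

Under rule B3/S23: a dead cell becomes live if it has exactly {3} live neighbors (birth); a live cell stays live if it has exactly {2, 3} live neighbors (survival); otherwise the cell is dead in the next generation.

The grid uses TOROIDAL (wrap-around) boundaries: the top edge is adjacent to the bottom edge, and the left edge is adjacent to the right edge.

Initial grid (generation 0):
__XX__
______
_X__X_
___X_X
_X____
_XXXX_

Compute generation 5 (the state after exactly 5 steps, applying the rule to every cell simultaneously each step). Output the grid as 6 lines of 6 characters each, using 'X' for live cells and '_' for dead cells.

Answer: ______
X___XX
______
X_____
______
XXX___

Derivation:
Simulating step by step:
Generation 0 (given above): 11 live cells
Generation 1: 12 live cells
_X__X_
__XX__
____X_
X_X_X_
XX____
_X__X_
Generation 2: 17 live cells
_X__X_
__XXX_
_XX_XX
X__X__
X_XX__
_XX__X
Generation 3: 15 live cells
XX__XX
X_____
XX___X
X_____
X__XXX
____XX
Generation 4: 8 live cells
_X__X_
____X_
_X___X
______
X__X__
_X____
Generation 5: 7 live cells
(generation 5 grid is the final answer)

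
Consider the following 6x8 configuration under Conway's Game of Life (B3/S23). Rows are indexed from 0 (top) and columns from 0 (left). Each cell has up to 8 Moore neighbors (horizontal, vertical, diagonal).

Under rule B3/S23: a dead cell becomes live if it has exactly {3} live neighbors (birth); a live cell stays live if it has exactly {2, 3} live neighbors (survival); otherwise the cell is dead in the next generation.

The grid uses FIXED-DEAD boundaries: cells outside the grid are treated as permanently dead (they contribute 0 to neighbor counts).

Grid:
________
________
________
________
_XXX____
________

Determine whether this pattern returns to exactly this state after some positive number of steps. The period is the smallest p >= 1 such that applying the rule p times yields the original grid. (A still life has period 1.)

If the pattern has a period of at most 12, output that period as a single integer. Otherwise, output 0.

Answer: 2

Derivation:
Simulating and comparing each generation to the original:
Gen 0 (original, given above): 3 live cells
Gen 1: 3 live cells, differs from original
Gen 2: 3 live cells, MATCHES original -> period = 2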